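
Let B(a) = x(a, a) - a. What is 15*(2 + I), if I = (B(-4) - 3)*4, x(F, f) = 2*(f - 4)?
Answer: -870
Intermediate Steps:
x(F, f) = -8 + 2*f (x(F, f) = 2*(-4 + f) = -8 + 2*f)
B(a) = -8 + a (B(a) = (-8 + 2*a) - a = -8 + a)
I = -60 (I = ((-8 - 4) - 3)*4 = (-12 - 3)*4 = -15*4 = -60)
15*(2 + I) = 15*(2 - 60) = 15*(-58) = -870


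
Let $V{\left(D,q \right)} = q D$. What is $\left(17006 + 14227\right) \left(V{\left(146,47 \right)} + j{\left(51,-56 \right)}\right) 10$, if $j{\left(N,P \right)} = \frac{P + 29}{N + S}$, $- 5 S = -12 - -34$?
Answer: $\frac{499325406630}{233} \approx 2.143 \cdot 10^{9}$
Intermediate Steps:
$S = - \frac{22}{5}$ ($S = - \frac{-12 - -34}{5} = - \frac{-12 + 34}{5} = \left(- \frac{1}{5}\right) 22 = - \frac{22}{5} \approx -4.4$)
$V{\left(D,q \right)} = D q$
$j{\left(N,P \right)} = \frac{29 + P}{- \frac{22}{5} + N}$ ($j{\left(N,P \right)} = \frac{P + 29}{N - \frac{22}{5}} = \frac{29 + P}{- \frac{22}{5} + N}$)
$\left(17006 + 14227\right) \left(V{\left(146,47 \right)} + j{\left(51,-56 \right)}\right) 10 = \left(17006 + 14227\right) \left(146 \cdot 47 + \frac{5 \left(29 - 56\right)}{-22 + 5 \cdot 51}\right) 10 = 31233 \left(6862 + 5 \frac{1}{-22 + 255} \left(-27\right)\right) 10 = 31233 \left(6862 + 5 \cdot \frac{1}{233} \left(-27\right)\right) 10 = 31233 \left(6862 - \frac{135}{233}\right) 10 = 31233 \cdot \frac{1598711}{233} \cdot 10 = \frac{49932540663}{233} \cdot 10 = \frac{499325406630}{233}$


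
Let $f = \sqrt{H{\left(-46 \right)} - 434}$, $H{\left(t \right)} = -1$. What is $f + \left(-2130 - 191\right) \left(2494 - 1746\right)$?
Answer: $-1736108 + i \sqrt{435} \approx -1.7361 \cdot 10^{6} + 20.857 i$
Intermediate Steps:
$f = i \sqrt{435}$ ($f = \sqrt{-1 - 434} = \sqrt{-435} = i \sqrt{435} \approx 20.857 i$)
$f + \left(-2130 - 191\right) \left(2494 - 1746\right) = i \sqrt{435} + \left(-2130 - 191\right) \left(2494 - 1746\right) = i \sqrt{435} - 1736108 = -1736108 + i \sqrt{435}$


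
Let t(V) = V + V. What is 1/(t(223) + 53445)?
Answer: 1/53891 ≈ 1.8556e-5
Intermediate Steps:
t(V) = 2*V
1/(t(223) + 53445) = 1/(2*223 + 53445) = 1/(446 + 53445) = 1/53891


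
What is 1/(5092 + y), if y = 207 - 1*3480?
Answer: 1/1819 ≈ 0.00054975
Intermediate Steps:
y = -3273 (y = 207 - 3480 = -3273)
1/(5092 + y) = 1/(5092 - 3273) = 1/1819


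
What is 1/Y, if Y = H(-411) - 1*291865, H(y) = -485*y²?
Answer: -1/82218550 ≈ -1.2163e-8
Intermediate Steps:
Y = -82218550 (Y = -485*(-411)² - 1*291865 = -485*168921 - 291865 = -81926685 - 291865 = -82218550)
1/Y = 1/(-82218550) = -1/82218550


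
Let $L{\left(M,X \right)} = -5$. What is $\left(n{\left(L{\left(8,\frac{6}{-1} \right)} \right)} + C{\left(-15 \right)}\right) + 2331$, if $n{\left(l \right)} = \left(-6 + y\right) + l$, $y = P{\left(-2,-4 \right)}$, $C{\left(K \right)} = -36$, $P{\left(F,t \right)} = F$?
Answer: $2282$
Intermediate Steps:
$y = -2$
$n{\left(l \right)} = -8 + l$ ($n{\left(l \right)} = \left(-6 - 2\right) + l = -8 + l$)
$\left(n{\left(L{\left(8,\frac{6}{-1} \right)} \right)} + C{\left(-15 \right)}\right) + 2331 = \left(\left(-8 - 5\right) - 36\right) + 2331 = \left(-13 - 36\right) + 2331 = -49 + 2331 = 2282$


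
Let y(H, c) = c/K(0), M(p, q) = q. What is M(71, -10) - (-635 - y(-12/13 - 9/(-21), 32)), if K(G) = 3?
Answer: 1907/3 ≈ 635.67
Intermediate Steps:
y(H, c) = c/3
M(71, -10) - (-635 - y(-12/13 - 9/(-21), 32)) = -10 - (-635 - 32/3) = -10 - 1*(-1937/3) = -10 + 1937/3 = 1907/3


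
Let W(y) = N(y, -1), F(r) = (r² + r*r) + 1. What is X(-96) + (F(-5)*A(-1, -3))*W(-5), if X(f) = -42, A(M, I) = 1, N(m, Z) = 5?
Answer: 213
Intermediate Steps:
F(r) = 1 + 2*r² (F(r) = (r² + r²) + 1 = 2*r² + 1 = 1 + 2*r²)
W(y) = 5
X(-96) + (F(-5)*A(-1, -3))*W(-5) = -42 + ((1 + 2*(-5)²)*1)*5 = -42 + ((1 + 2*25)*1)*5 = -42 + ((1 + 50)*1)*5 = -42 + (51*1)*5 = -42 + 51*5 = -42 + 255 = 213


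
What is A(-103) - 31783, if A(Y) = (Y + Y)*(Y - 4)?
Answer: -9741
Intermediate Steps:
A(Y) = 2*Y*(-4 + Y) (A(Y) = (2*Y)*(-4 + Y) = 2*Y*(-4 + Y))
A(-103) - 31783 = 2*(-103)*(-4 - 103) - 31783 = 2*(-103)*(-107) - 31783 = 22042 - 31783 = -9741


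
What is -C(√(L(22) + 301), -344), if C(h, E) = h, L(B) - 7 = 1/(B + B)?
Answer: -√149083/22 ≈ -17.551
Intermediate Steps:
L(B) = 7 + 1/(2*B) (L(B) = 7 + 1/(B + B) = 7 + 1/(2*B))
-C(√(L(22) + 301), -344) = -√((7 + (½)/22) + 301) = -√((7 + (½)*(1/22)) + 301) = -√((7 + 1/44) + 301) = -√(309/44 + 301) = -√(13553/44) = -√149083/22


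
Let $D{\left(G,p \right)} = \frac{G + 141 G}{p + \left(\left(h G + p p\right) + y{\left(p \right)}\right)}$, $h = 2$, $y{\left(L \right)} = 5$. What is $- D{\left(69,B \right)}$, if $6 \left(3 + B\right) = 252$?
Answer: $- \frac{9798}{1703} \approx -5.7534$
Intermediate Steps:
$B = 39$ ($B = -3 + \frac{1}{6} \cdot 252 = -3 + 42 = 39$)
$D{\left(G,p \right)} = \frac{142 G}{5 + p + p^{2} + 2 G}$ ($D{\left(G,p \right)} = \frac{G + 141 G}{p + \left(\left(2 G + p p\right) + 5\right)} = \frac{142 G}{p + \left(\left(2 G + p^{2}\right) + 5\right)} = \frac{142 G}{p + \left(\left(p^{2} + 2 G\right) + 5\right)} = \frac{142 G}{p + \left(5 + p^{2} + 2 G\right)} = \frac{142 G}{5 + p + p^{2} + 2 G}$)
$- D{\left(69,B \right)} = - \frac{142 \cdot 69}{5 + 39 + 39^{2} + 2 \cdot 69} = - \frac{142 \cdot 69}{5 + 39 + 1521 + 138} = - \frac{142 \cdot 69}{1703} = \left(-1\right) \frac{9798}{1703} = - \frac{9798}{1703}$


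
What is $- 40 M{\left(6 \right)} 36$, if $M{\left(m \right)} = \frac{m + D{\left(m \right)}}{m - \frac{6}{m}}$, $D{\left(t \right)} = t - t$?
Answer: $-1728$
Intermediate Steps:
$D{\left(t \right)} = 0$
$M{\left(m \right)} = \frac{m}{m - \frac{6}{m}}$ ($M{\left(m \right)} = \frac{m + 0}{m - \frac{6}{m}} = \frac{m}{m - \frac{6}{m}}$)
$- 40 M{\left(6 \right)} 36 = - 40 \frac{6^{2}}{-6 + 6^{2}} \cdot 36 = - 40 \frac{36}{-6 + 36} \cdot 36 = - 40 \cdot \frac{36}{30} \cdot 36 = - 40 \cdot 36 \cdot \frac{1}{30} \cdot 36 = \left(-40\right) \frac{6}{5} \cdot 36 = \left(-48\right) 36 = -1728$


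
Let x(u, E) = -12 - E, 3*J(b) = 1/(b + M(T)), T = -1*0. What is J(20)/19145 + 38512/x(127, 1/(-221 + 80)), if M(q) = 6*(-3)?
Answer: -623766153349/194245170 ≈ -3211.2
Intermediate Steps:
T = 0
M(q) = -18
J(b) = 1/(3*(-18 + b)) (J(b) = 1/(3*(b - 18)) = 1/(3*(-18 + b)))
J(20)/19145 + 38512/x(127, 1/(-221 + 80)) = (1/(3*(-18 + 20)))/19145 + 38512/(-12 - 1/(-221 + 80)) = ((⅓)/2)*(1/19145) + 38512/(-12 - 1/(-141)) = ((⅓)*(½))*(1/19145) + 38512/(-12 - 1*(-1/141)) = (⅙)*(1/19145) + 38512/(-12 + 1/141) = 1/114870 + 38512/(-1691/141) = 1/114870 + 38512*(-141/1691) = 1/114870 - 5430192/1691 = -623766153349/194245170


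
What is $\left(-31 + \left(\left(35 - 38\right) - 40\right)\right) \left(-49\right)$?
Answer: $3626$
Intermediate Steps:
$\left(-31 + \left(\left(35 - 38\right) - 40\right)\right) \left(-49\right) = \left(-31 - 43\right) \left(-49\right) = \left(-74\right) \left(-49\right) = 3626$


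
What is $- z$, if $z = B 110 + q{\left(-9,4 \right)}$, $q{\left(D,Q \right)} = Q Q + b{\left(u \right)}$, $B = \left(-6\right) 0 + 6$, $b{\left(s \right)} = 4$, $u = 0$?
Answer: $-680$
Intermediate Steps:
$B = 6$ ($B = 0 + 6 = 6$)
$q{\left(D,Q \right)} = 4 + Q^{2}$ ($q{\left(D,Q \right)} = Q Q + 4 = Q^{2} + 4 = 4 + Q^{2}$)
$z = 680$ ($z = 6 \cdot 110 + \left(4 + 4^{2}\right) = 660 + \left(4 + 16\right) = 660 + 20 = 680$)
$- z = \left(-1\right) 680 = -680$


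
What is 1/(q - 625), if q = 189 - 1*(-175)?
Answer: -1/261 ≈ -0.0038314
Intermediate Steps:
q = 364 (q = 189 + 175 = 364)
1/(q - 625) = 1/(364 - 625) = 1/(-261) = -1/261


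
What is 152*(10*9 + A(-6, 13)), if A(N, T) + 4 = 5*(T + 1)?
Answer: 23712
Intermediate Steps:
A(N, T) = 1 + 5*T (A(N, T) = -4 + 5*(T + 1) = -4 + 5*(1 + T) = -4 + (5 + 5*T) = 1 + 5*T)
152*(10*9 + A(-6, 13)) = 152*(10*9 + (1 + 5*13)) = 152*(90 + (1 + 65)) = 152*(90 + 66) = 152*156 = 23712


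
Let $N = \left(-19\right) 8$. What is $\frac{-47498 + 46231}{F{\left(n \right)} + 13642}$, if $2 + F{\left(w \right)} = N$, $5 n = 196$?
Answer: $- \frac{1267}{13488} \approx -0.093935$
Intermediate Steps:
$n = \frac{196}{5}$ ($n = \frac{1}{5} \cdot 196 = \frac{196}{5} \approx 39.2$)
$N = -152$
$F{\left(w \right)} = -154$ ($F{\left(w \right)} = -2 - 152 = -154$)
$\frac{-47498 + 46231}{F{\left(n \right)} + 13642} = \frac{-47498 + 46231}{-154 + 13642} = - \frac{1267}{13488}$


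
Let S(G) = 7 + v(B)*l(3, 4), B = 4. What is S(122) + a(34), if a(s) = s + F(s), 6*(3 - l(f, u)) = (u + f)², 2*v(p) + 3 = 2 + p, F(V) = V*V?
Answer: 4757/4 ≈ 1189.3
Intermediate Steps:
F(V) = V²
v(p) = -½ + p/2 (v(p) = -3/2 + (2 + p)/2 = -3/2 + (1 + p/2) = -½ + p/2)
l(f, u) = 3 - (f + u)²/6 (l(f, u) = 3 - (u + f)²/6 = 3 - (f + u)²/6)
a(s) = s + s²
S(G) = -¾ (S(G) = 7 + (-½ + (½)*4)*(3 - (3 + 4)²/6) = 7 + (-½ + 2)*(3 - ⅙*7²) = 7 + 3*(3 - ⅙*49)/2 = 7 + 3*(3 - 49/6)/2 = 7 + (3/2)*(-31/6) = 7 - 31/4 = -¾)
S(122) + a(34) = -¾ + 34*(1 + 34) = -¾ + 34*35 = -¾ + 1190 = 4757/4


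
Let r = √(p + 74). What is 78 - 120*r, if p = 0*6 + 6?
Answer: 78 - 480*√5 ≈ -995.31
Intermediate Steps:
p = 6 (p = 0 + 6 = 6)
r = 4*√5 (r = √(6 + 74) = √80 = 4*√5 ≈ 8.9443)
78 - 120*r = 78 - 480*√5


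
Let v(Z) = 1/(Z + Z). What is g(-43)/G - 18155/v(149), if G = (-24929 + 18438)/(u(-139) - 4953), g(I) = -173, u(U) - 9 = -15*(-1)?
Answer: -35118396007/6491 ≈ -5.4103e+6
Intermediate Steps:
u(U) = 24 (u(U) = 9 - 15*(-1) = 9 + 15 = 24)
v(Z) = 1/(2*Z)
G = 6491/4929 (G = (-24929 + 18438)/(24 - 4953) = -6491/(-4929) = -6491*(-1/4929) = 6491/4929 ≈ 1.3169)
g(-43)/G - 18155/v(149) = -173/6491/4929 - 18155/((½)/149) = -173*4929/6491 - 18155/((½)*(1/149)) = -852717/6491 - 18155/1/298 = -852717/6491 - 18155*298 = -852717/6491 - 5410190 = -35118396007/6491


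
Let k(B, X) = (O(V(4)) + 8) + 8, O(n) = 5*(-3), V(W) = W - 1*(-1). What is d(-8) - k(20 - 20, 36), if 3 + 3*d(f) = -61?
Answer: -67/3 ≈ -22.333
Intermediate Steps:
V(W) = 1 + W (V(W) = W + 1 = 1 + W)
d(f) = -64/3 (d(f) = -1 + (⅓)*(-61) = -1 - 61/3 = -64/3)
O(n) = -15
k(B, X) = 1 (k(B, X) = (-15 + 8) + 8 = -7 + 8 = 1)
d(-8) - k(20 - 20, 36) = -64/3 - 1*1 = -64/3 - 1 = -67/3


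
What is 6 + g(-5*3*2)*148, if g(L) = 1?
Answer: 154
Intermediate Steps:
6 + g(-5*3*2)*148 = 6 + 1*148 = 6 + 148 = 154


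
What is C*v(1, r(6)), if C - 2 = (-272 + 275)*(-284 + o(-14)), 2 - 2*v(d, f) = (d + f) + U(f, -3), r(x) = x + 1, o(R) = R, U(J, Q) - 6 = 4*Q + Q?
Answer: -1338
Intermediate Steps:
U(J, Q) = 6 + 5*Q (U(J, Q) = 6 + (4*Q + Q) = 6 + 5*Q)
r(x) = 1 + x
v(d, f) = 11/2 - d/2 - f/2 (v(d, f) = 1 - ((d + f) + (6 + 5*(-3)))/2 = 1 - ((d + f) + (6 - 15))/2 = 1 - ((d + f) - 9)/2 = 1 - (-9 + d + f)/2 = 1 + (9/2 - d/2 - f/2) = 11/2 - d/2 - f/2)
C = -892 (C = 2 + (-272 + 275)*(-284 - 14) = 2 + 3*(-298) = 2 - 894 = -892)
C*v(1, r(6)) = -892*(11/2 - 1/2*1 - (1 + 6)/2) = -892*(11/2 - 1/2 - 1/2*7) = -892*(11/2 - 1/2 - 7/2) = -892*3/2 = -1338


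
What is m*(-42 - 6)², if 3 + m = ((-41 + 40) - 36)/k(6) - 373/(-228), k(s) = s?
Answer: -329664/19 ≈ -17351.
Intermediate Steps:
m = -1717/228 (m = -3 + (((-41 + 40) - 36)/6 - 373/(-228)) = -3 + ((-1 - 36)*(⅙) - 373*(-1/228)) = -3 + (-37*⅙ + 373/228) = -3 + (-37/6 + 373/228) = -3 - 1033/228 = -1717/228 ≈ -7.5307)
m*(-42 - 6)² = -1717*(-42 - 6)²/228 = -1717/228*(-48)² = -1717/228*2304 = -329664/19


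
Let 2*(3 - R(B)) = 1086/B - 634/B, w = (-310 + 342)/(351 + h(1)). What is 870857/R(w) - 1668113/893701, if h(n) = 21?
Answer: -3130653269189/9381179397 ≈ -333.72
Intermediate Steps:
w = 8/93 (w = (-310 + 342)/(351 + 21) = 32/372 = 32*(1/372) = 8/93 ≈ 0.086022)
R(B) = 3 - 226/B (R(B) = 3 - (1086/B - 634/B)/2 = 3 - 226/B)
870857/R(w) - 1668113/893701 = 870857/(3 - 226/8/93) - 1668113/893701 = 870857/(3 - 226*93/8) - 1668113*1/893701 = 870857/(3 - 10509/4) - 1668113/893701 = 870857/(-10497/4) - 1668113/893701 = 870857*(-4/10497) - 1668113/893701 = -3483428/10497 - 1668113/893701 = -3130653269189/9381179397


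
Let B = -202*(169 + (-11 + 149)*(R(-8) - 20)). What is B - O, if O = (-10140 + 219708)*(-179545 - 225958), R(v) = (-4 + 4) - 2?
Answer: 84981031838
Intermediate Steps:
R(v) = -2 (R(v) = 0 - 2 = -2)
O = -84980452704 (O = 209568*(-405503) = -84980452704)
B = 579134 (B = -202*(169 + (-11 + 149)*(-2 - 20)) = -202*(169 + 138*(-22)) = -202*(169 - 3036) = -202*(-2867) = 579134)
B - O = 579134 - 1*(-84980452704) = 579134 + 84980452704 = 84981031838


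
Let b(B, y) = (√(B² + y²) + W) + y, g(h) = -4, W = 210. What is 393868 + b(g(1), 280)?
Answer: 394358 + 52*√29 ≈ 3.9464e+5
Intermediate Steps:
b(B, y) = 210 + y + √(B² + y²) (b(B, y) = (√(B² + y²) + 210) + y = (210 + √(B² + y²)) + y = 210 + y + √(B² + y²))
393868 + b(g(1), 280) = 393868 + (210 + 280 + √((-4)² + 280²)) = 393868 + (210 + 280 + √(16 + 78400)) = 393868 + (210 + 280 + √78416) = 393868 + (210 + 280 + 52*√29) = 393868 + (490 + 52*√29) = 394358 + 52*√29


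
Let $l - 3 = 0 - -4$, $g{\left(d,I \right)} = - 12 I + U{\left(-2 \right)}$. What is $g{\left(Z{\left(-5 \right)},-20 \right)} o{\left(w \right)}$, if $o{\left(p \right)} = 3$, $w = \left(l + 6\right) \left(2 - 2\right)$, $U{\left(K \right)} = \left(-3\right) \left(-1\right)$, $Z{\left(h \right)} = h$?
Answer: $729$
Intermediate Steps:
$U{\left(K \right)} = 3$
$g{\left(d,I \right)} = 3 - 12 I$ ($g{\left(d,I \right)} = - 12 I + 3 = 3 - 12 I$)
$l = 7$ ($l = 3 + \left(0 - -4\right) = 3 + \left(0 + 4\right) = 3 + 4 = 7$)
$w = 0$ ($w = \left(7 + 6\right) \left(2 - 2\right) = 13 \cdot 0 = 0$)
$g{\left(Z{\left(-5 \right)},-20 \right)} o{\left(w \right)} = \left(3 - -240\right) 3 = \left(3 + 240\right) 3 = 243 \cdot 3 = 729$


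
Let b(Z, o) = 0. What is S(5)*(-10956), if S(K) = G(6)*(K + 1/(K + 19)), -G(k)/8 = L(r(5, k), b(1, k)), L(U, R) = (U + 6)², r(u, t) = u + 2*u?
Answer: 194874372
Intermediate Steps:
r(u, t) = 3*u
L(U, R) = (6 + U)²
G(k) = -3528 (G(k) = -8*(6 + 3*5)² = -8*(6 + 15)² = -8*21² = -8*441 = -3528)
S(K) = -3528*K - 3528/(19 + K) (S(K) = -3528*(K + 1/(K + 19)) = -3528*(K + 1/(19 + K)) = -3528*K - 3528/(19 + K))
S(5)*(-10956) = (3528*(-1 - 1*5² - 19*5)/(19 + 5))*(-10956) = (3528*(-1 - 1*25 - 95)/24)*(-10956) = (3528*(1/24)*(-1 - 25 - 95))*(-10956) = (3528*(1/24)*(-121))*(-10956) = -17787*(-10956) = 194874372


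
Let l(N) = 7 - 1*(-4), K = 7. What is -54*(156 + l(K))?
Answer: -9018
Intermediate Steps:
l(N) = 11 (l(N) = 7 + 4 = 11)
-54*(156 + l(K)) = -54*(156 + 11) = -54*167 = -9018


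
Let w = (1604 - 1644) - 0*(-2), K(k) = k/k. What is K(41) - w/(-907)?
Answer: 867/907 ≈ 0.95590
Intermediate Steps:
K(k) = 1
w = -40 (w = -40 - 1*0 = -40 + 0 = -40)
K(41) - w/(-907) = 1 - (-40)/(-907) = 1 - (-40)*(-1)/907 = 1 - 1*40/907 = 1 - 40/907 = 867/907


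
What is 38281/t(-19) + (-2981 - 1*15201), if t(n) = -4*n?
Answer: -1343551/76 ≈ -17678.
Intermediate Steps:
38281/t(-19) + (-2981 - 1*15201) = 38281/((-4*(-19))) + (-2981 - 1*15201) = 38281/76 + (-2981 - 15201) = 38281*(1/76) - 18182 = 38281/76 - 18182 = -1343551/76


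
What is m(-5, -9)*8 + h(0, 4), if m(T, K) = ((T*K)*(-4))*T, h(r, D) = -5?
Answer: 7195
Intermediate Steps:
m(T, K) = -4*K*T**2 (m(T, K) = ((K*T)*(-4))*T = (-4*K*T)*T = -4*K*T**2)
m(-5, -9)*8 + h(0, 4) = -4*(-9)*(-5)**2*8 - 5 = -4*(-9)*25*8 - 5 = 900*8 - 5 = 7200 - 5 = 7195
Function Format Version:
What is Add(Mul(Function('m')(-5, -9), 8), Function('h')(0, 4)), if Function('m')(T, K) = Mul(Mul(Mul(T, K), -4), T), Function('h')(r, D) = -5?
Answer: 7195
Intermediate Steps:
Function('m')(T, K) = Mul(-4, K, Pow(T, 2)) (Function('m')(T, K) = Mul(Mul(Mul(K, T), -4), T) = Mul(Mul(-4, K, T), T) = Mul(-4, K, Pow(T, 2)))
Add(Mul(Function('m')(-5, -9), 8), Function('h')(0, 4)) = Add(Mul(Mul(-4, -9, Pow(-5, 2)), 8), -5) = Add(Mul(Mul(-4, -9, 25), 8), -5) = Add(Mul(900, 8), -5) = Add(7200, -5) = 7195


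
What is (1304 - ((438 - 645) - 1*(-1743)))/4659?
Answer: -232/4659 ≈ -0.049796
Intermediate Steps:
(1304 - ((438 - 645) - 1*(-1743)))/4659 = (1304 - (-207 + 1743))*(1/4659) = (1304 - 1*1536)*(1/4659) = (1304 - 1536)*(1/4659) = -232*1/4659 = -232/4659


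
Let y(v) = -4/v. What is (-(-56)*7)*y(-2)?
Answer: 784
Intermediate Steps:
(-(-56)*7)*y(-2) = (-(-56)*7)*(-4/(-2)) = (-28*(-14))*(-4*(-½)) = 392*2 = 784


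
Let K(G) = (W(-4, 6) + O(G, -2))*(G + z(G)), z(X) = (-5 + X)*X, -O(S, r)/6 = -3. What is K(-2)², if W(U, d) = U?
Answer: 28224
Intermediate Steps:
O(S, r) = 18 (O(S, r) = -6*(-3) = 18)
z(X) = X*(-5 + X)
K(G) = 14*G + 14*G*(-5 + G) (K(G) = (-4 + 18)*(G + G*(-5 + G)) = 14*(G + G*(-5 + G)) = 14*G + 14*G*(-5 + G))
K(-2)² = (14*(-2)*(-4 - 2))² = (14*(-2)*(-6))² = 168² = 28224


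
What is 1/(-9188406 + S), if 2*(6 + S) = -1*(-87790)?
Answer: -1/9144517 ≈ -1.0936e-7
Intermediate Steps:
S = 43889 (S = -6 + (-1*(-87790))/2 = -6 + (½)*87790 = -6 + 43895 = 43889)
1/(-9188406 + S) = 1/(-9188406 + 43889) = 1/(-9144517) = -1/9144517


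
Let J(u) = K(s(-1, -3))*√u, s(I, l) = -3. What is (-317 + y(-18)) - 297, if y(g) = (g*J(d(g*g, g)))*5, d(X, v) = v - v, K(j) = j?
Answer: -614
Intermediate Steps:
d(X, v) = 0
J(u) = -3*√u
y(g) = 0 (y(g) = (g*(-3*√0))*5 = (g*(-3*0))*5 = (g*0)*5 = 0*5 = 0)
(-317 + y(-18)) - 297 = (-317 + 0) - 297 = -317 - 297 = -614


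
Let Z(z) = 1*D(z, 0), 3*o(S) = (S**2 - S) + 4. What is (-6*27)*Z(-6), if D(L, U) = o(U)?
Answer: -216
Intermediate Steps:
o(S) = 4/3 - S/3 + S**2/3 (o(S) = ((S**2 - S) + 4)/3 = (4 + S**2 - S)/3 = 4/3 - S/3 + S**2/3)
D(L, U) = 4/3 - U/3 + U**2/3
Z(z) = 4/3 (Z(z) = 1*(4/3 - 1/3*0 + (1/3)*0**2) = 1*(4/3 + 0 + (1/3)*0) = 1*(4/3 + 0 + 0) = 1*(4/3) = 4/3)
(-6*27)*Z(-6) = -6*27*(4/3) = -162*4/3 = -216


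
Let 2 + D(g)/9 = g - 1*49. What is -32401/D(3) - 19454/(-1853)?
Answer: 68443181/800496 ≈ 85.501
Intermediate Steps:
D(g) = -459 + 9*g (D(g) = -18 + 9*(g - 1*49) = -18 + 9*(g - 49) = -18 + 9*(-49 + g) = -18 + (-441 + 9*g) = -459 + 9*g)
-32401/D(3) - 19454/(-1853) = -32401/(-459 + 9*3) - 19454/(-1853) = -32401/(-459 + 27) - 19454*(-1/1853) = -32401/(-432) + 19454/1853 = -32401*(-1/432) + 19454/1853 = 32401/432 + 19454/1853 = 68443181/800496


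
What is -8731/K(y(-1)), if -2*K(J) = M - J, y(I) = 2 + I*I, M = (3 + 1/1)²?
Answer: 17462/13 ≈ 1343.2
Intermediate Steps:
M = 16 (M = (3 + 1*1)² = (3 + 1)² = 4² = 16)
y(I) = 2 + I²
K(J) = -8 + J/2 (K(J) = -(16 - J)/2 = -8 + J/2)
-8731/K(y(-1)) = -8731/(-8 + (2 + (-1)²)/2) = -8731/(-8 + (2 + 1)/2) = -8731/(-8 + (½)*3) = -8731/(-8 + 3/2) = -8731/(-13/2) = -8731*(-2/13) = 17462/13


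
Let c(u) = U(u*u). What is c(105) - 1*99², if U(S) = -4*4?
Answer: -9817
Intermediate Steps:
U(S) = -16
c(u) = -16
c(105) - 1*99² = -16 - 1*99² = -16 - 1*9801 = -16 - 9801 = -9817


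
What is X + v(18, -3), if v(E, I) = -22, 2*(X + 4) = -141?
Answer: -193/2 ≈ -96.500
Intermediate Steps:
X = -149/2 (X = -4 + (½)*(-141) = -4 - 141/2 = -149/2 ≈ -74.500)
X + v(18, -3) = -149/2 - 22 = -193/2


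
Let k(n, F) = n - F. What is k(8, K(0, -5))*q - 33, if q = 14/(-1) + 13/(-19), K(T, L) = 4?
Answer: -1743/19 ≈ -91.737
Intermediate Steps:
q = -279/19 (q = 14*(-1) + 13*(-1/19) = -14 - 13/19 = -279/19 ≈ -14.684)
k(8, K(0, -5))*q - 33 = (8 - 1*4)*(-279/19) - 33 = (8 - 4)*(-279/19) - 33 = 4*(-279/19) - 33 = -1116/19 - 33 = -1743/19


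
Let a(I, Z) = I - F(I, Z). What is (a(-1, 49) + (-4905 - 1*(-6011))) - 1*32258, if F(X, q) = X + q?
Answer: -31201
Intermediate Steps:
a(I, Z) = -Z (a(I, Z) = I - (I + Z) = I + (-I - Z) = -Z)
(a(-1, 49) + (-4905 - 1*(-6011))) - 1*32258 = (-1*49 + (-4905 - 1*(-6011))) - 1*32258 = (-49 + (-4905 + 6011)) - 32258 = (-49 + 1106) - 32258 = 1057 - 32258 = -31201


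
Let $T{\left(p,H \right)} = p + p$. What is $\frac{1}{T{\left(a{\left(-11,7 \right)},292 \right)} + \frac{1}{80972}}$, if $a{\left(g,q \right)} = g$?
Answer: $- \frac{80972}{1781383} \approx -0.045455$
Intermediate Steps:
$T{\left(p,H \right)} = 2 p$
$\frac{1}{T{\left(a{\left(-11,7 \right)},292 \right)} + \frac{1}{80972}} = \frac{1}{2 \left(-11\right) + \frac{1}{80972}} = \frac{1}{-22 + \frac{1}{80972}} = \frac{1}{- \frac{1781383}{80972}} = - \frac{80972}{1781383}$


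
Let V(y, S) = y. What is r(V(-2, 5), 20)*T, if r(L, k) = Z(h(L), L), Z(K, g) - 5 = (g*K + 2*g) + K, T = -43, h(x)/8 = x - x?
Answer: -43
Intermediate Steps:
h(x) = 0 (h(x) = 8*(x - x) = 8*0 = 0)
Z(K, g) = 5 + K + 2*g + K*g (Z(K, g) = 5 + ((g*K + 2*g) + K) = 5 + ((K*g + 2*g) + K) = 5 + ((2*g + K*g) + K) = 5 + (K + 2*g + K*g) = 5 + K + 2*g + K*g)
r(L, k) = 5 + 2*L (r(L, k) = 5 + 0 + 2*L + 0*L = 5 + 0 + 2*L + 0 = 5 + 2*L)
r(V(-2, 5), 20)*T = (5 + 2*(-2))*(-43) = (5 - 4)*(-43) = 1*(-43) = -43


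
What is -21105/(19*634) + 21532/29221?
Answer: -357334733/351996166 ≈ -1.0152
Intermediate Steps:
-21105/(19*634) + 21532/29221 = -21105/12046 + 21532*(1/29221) = -21105*1/12046 + 21532/29221 = -21105/12046 + 21532/29221 = -357334733/351996166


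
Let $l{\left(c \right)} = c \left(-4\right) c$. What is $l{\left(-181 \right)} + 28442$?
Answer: $-102602$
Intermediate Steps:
$l{\left(c \right)} = - 4 c^{2}$ ($l{\left(c \right)} = - 4 c c = - 4 c^{2}$)
$l{\left(-181 \right)} + 28442 = - 4 \left(-181\right)^{2} + 28442 = \left(-4\right) 32761 + 28442 = -131044 + 28442 = -102602$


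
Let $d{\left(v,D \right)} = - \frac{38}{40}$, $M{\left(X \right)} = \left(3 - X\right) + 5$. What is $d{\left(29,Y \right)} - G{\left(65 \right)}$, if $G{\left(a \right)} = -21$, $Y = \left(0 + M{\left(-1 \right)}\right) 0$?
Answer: $\frac{401}{20} \approx 20.05$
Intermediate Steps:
$M{\left(X \right)} = 8 - X$
$Y = 0$ ($Y = \left(0 + \left(8 - -1\right)\right) 0 = \left(0 + \left(8 + 1\right)\right) 0 = \left(0 + 9\right) 0 = 9 \cdot 0 = 0$)
$d{\left(v,D \right)} = - \frac{19}{20}$ ($d{\left(v,D \right)} = \left(-38\right) \frac{1}{40} = - \frac{19}{20}$)
$d{\left(29,Y \right)} - G{\left(65 \right)} = - \frac{19}{20} - -21 = - \frac{19}{20} + 21 = \frac{401}{20}$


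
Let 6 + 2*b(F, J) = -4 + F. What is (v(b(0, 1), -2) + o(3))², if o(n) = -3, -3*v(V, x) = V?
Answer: 16/9 ≈ 1.7778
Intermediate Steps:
b(F, J) = -5 + F/2 (b(F, J) = -3 + (-4 + F)/2 = -3 + (-2 + F/2) = -5 + F/2)
v(V, x) = -V/3
(v(b(0, 1), -2) + o(3))² = (-(-5 + (½)*0)/3 - 3)² = (-(-5 + 0)/3 - 3)² = (-⅓*(-5) - 3)² = (5/3 - 3)² = (-4/3)² = 16/9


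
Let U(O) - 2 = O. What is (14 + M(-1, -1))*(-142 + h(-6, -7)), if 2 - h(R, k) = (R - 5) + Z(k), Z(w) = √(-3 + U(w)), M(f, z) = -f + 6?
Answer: -2709 - 42*I*√2 ≈ -2709.0 - 59.397*I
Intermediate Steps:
U(O) = 2 + O
M(f, z) = 6 - f
Z(w) = √(-1 + w) (Z(w) = √(-3 + (2 + w)) = √(-1 + w))
h(R, k) = 7 - R - √(-1 + k) (h(R, k) = 2 - ((R - 5) + √(-1 + k)) = 2 - ((-5 + R) + √(-1 + k)) = 2 - (-5 + R + √(-1 + k)) = 2 + (5 - R - √(-1 + k)) = 7 - R - √(-1 + k))
(14 + M(-1, -1))*(-142 + h(-6, -7)) = (14 + (6 - 1*(-1)))*(-142 + (7 - 1*(-6) - √(-1 - 7))) = (14 + (6 + 1))*(-142 + (7 + 6 - √(-8))) = (14 + 7)*(-142 + (7 + 6 - 2*I*√2)) = 21*(-142 + (7 + 6 - 2*I*√2)) = 21*(-142 + (13 - 2*I*√2)) = 21*(-129 - 2*I*√2) = -2709 - 42*I*√2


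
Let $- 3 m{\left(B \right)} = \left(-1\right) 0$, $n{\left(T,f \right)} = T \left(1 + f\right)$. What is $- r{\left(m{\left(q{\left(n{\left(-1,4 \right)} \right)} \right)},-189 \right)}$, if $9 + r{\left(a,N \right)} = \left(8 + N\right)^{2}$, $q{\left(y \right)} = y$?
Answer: $-32752$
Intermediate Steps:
$m{\left(B \right)} = 0$ ($m{\left(B \right)} = - \frac{\left(-1\right) 0}{3} = \left(- \frac{1}{3}\right) 0 = 0$)
$r{\left(a,N \right)} = -9 + \left(8 + N\right)^{2}$
$- r{\left(m{\left(q{\left(n{\left(-1,4 \right)} \right)} \right)},-189 \right)} = - (-9 + \left(8 - 189\right)^{2}) = - (-9 + \left(-181\right)^{2}) = - (-9 + 32761) = \left(-1\right) 32752 = -32752$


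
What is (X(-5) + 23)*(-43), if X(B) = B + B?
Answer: -559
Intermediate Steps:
X(B) = 2*B
(X(-5) + 23)*(-43) = (2*(-5) + 23)*(-43) = (-10 + 23)*(-43) = 13*(-43) = -559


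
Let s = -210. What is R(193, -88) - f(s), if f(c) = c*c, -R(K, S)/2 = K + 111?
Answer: -44708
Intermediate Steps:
R(K, S) = -222 - 2*K (R(K, S) = -2*(K + 111) = -2*(111 + K) = -222 - 2*K)
f(c) = c²
R(193, -88) - f(s) = (-222 - 2*193) - 1*(-210)² = (-222 - 386) - 1*44100 = -608 - 44100 = -44708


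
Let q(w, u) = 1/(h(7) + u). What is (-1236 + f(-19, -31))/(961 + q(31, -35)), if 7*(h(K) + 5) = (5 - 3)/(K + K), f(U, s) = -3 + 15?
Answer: -1198908/941275 ≈ -1.2737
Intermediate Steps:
f(U, s) = 12
h(K) = -5 + 1/(7*K) (h(K) = -5 + ((5 - 3)/(K + K))/7 = -5 + (2/((2*K)))/7 = -5 + (2*(1/(2*K)))/7 = -5 + 1/(7*K))
q(w, u) = 1/(-244/49 + u) (q(w, u) = 1/((-5 + (⅐)/7) + u) = 1/((-5 + (⅐)*(⅐)) + u) = 1/((-5 + 1/49) + u) = 1/(-244/49 + u))
(-1236 + f(-19, -31))/(961 + q(31, -35)) = (-1236 + 12)/(961 + 49/(-244 + 49*(-35))) = -1224/(961 + 49/(-244 - 1715)) = -1224/(961 + 49/(-1959)) = -1224/(961 + 49*(-1/1959)) = -1224/(961 - 49/1959) = -1224/1882550/1959 = -1224*1959/1882550 = -1198908/941275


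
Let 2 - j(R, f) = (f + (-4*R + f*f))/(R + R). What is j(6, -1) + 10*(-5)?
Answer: -46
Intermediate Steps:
j(R, f) = 2 - (f + f² - 4*R)/(2*R) (j(R, f) = 2 - (f + (-4*R + f*f))/(R + R) = 2 - (f + (-4*R + f²))/(2*R) = 2 - (f + (f² - 4*R))*1/(2*R) = 2 - (f + f² - 4*R)*1/(2*R) = 2 - (f + f² - 4*R)/(2*R))
j(6, -1) + 10*(-5) = (½)*(-1*(-1) - 1*(-1)² + 8*6)/6 + 10*(-5) = (½)*(⅙)*(1 - 1*1 + 48) - 50 = (½)*(⅙)*(1 - 1 + 48) - 50 = (½)*(⅙)*48 - 50 = 4 - 50 = -46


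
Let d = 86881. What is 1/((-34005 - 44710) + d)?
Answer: 1/8166 ≈ 0.00012246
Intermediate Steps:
1/((-34005 - 44710) + d) = 1/((-34005 - 44710) + 86881) = 1/(-78715 + 86881) = 1/8166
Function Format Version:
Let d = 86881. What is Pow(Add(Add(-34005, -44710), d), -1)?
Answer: Rational(1, 8166) ≈ 0.00012246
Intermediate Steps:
Pow(Add(Add(-34005, -44710), d), -1) = Pow(Add(Add(-34005, -44710), 86881), -1) = Pow(Add(-78715, 86881), -1) = Pow(8166, -1) = Rational(1, 8166)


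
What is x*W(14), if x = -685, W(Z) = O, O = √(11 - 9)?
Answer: -685*√2 ≈ -968.74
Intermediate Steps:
O = √2 ≈ 1.4142
W(Z) = √2
x*W(14) = -685*√2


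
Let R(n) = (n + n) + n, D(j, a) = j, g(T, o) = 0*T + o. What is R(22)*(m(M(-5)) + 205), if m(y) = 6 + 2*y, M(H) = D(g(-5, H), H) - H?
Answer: 13926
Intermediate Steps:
g(T, o) = o (g(T, o) = 0 + o = o)
M(H) = 0 (M(H) = H - H = 0)
R(n) = 3*n (R(n) = 2*n + n = 3*n)
R(22)*(m(M(-5)) + 205) = (3*22)*((6 + 2*0) + 205) = 66*((6 + 0) + 205) = 66*(6 + 205) = 66*211 = 13926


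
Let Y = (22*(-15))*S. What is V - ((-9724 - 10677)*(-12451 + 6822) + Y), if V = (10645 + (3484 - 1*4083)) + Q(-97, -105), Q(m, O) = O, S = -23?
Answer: -114834878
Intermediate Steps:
Y = 7590 (Y = (22*(-15))*(-23) = -330*(-23) = 7590)
V = 9941 (V = (10645 + (3484 - 1*4083)) - 105 = (10645 + (3484 - 4083)) - 105 = (10645 - 599) - 105 = 10046 - 105 = 9941)
V - ((-9724 - 10677)*(-12451 + 6822) + Y) = 9941 - ((-9724 - 10677)*(-12451 + 6822) + 7590) = 9941 - (-20401*(-5629) + 7590) = 9941 - (114837229 + 7590) = 9941 - 1*114844819 = 9941 - 114844819 = -114834878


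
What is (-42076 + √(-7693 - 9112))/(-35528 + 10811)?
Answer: 42076/24717 - I*√16805/24717 ≈ 1.7023 - 0.0052447*I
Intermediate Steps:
(-42076 + √(-7693 - 9112))/(-35528 + 10811) = (-42076 + √(-16805))/(-24717) = (-42076 + I*√16805)*(-1/24717) = 42076/24717 - I*√16805/24717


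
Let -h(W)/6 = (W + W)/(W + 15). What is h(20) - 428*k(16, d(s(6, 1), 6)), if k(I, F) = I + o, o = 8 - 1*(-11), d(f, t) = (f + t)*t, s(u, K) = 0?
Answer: -104908/7 ≈ -14987.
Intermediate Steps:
h(W) = -12*W/(15 + W) (h(W) = -6*(W + W)/(W + 15) = -6*2*W/(15 + W) = -12*W/(15 + W))
d(f, t) = t*(f + t)
o = 19 (o = 8 + 11 = 19)
k(I, F) = 19 + I (k(I, F) = I + 19 = 19 + I)
h(20) - 428*k(16, d(s(6, 1), 6)) = -12*20/(15 + 20) - 428*(19 + 16) = -12*20/35 - 428*35 = -12*20*1/35 - 14980 = -48/7 - 14980 = -104908/7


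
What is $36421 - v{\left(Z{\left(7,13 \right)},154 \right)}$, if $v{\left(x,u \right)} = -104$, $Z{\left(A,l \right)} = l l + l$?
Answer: $36525$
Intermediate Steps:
$Z{\left(A,l \right)} = l + l^{2}$ ($Z{\left(A,l \right)} = l^{2} + l = l + l^{2}$)
$36421 - v{\left(Z{\left(7,13 \right)},154 \right)} = 36421 - -104 = 36421 + 104 = 36525$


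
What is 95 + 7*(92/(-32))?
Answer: 599/8 ≈ 74.875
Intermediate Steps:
95 + 7*(92/(-32)) = 95 + 7*(92*(-1/32)) = 95 + 7*(-23/8) = 95 - 161/8 = 599/8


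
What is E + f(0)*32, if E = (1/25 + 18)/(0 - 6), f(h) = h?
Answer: -451/150 ≈ -3.0067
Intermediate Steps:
E = -451/150 (E = (1/25 + 18)/(-6) = (451/25)*(-⅙) = -451/150 ≈ -3.0067)
E + f(0)*32 = -451/150 + 0*32 = -451/150 + 0 = -451/150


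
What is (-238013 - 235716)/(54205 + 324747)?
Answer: -473729/378952 ≈ -1.2501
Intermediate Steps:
(-238013 - 235716)/(54205 + 324747) = -473729/378952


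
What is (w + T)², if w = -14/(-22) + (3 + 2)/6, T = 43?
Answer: 8614225/4356 ≈ 1977.6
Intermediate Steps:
w = 97/66 (w = -14*(-1/22) + 5*(⅙) = 7/11 + ⅚ = 97/66 ≈ 1.4697)
(w + T)² = (97/66 + 43)² = (2935/66)² = 8614225/4356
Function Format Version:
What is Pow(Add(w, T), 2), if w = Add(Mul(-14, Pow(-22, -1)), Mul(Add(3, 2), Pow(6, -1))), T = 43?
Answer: Rational(8614225, 4356) ≈ 1977.6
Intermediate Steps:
w = Rational(97, 66) (w = Add(Mul(-14, Rational(-1, 22)), Mul(5, Rational(1, 6))) = Add(Rational(7, 11), Rational(5, 6)) = Rational(97, 66) ≈ 1.4697)
Pow(Add(w, T), 2) = Pow(Add(Rational(97, 66), 43), 2) = Pow(Rational(2935, 66), 2) = Rational(8614225, 4356)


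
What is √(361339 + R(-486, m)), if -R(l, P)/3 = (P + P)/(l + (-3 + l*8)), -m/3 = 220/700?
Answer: √942239939856985/51065 ≈ 601.12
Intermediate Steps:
m = -33/35 (m = -660/700 = -3*11/35 = -33/35 ≈ -0.94286)
R(l, P) = -6*P/(-3 + 9*l) (R(l, P) = -3*(P + P)/(l + (-3 + l*8)) = -3*2*P/(l + (-3 + 8*l)) = -3*2*P/(-3 + 9*l) = -6*P/(-3 + 9*l))
√(361339 + R(-486, m)) = √(361339 - 2*(-33/35)/(-1 + 3*(-486))) = √(361339 - 2*(-33/35)/(-1 - 1458)) = √(361339 - 2*(-33/35)/(-1459)) = √(361339 - 2*(-33/35)*(-1/1459)) = √(361339 - 66/51065) = √(18451775969/51065) = √942239939856985/51065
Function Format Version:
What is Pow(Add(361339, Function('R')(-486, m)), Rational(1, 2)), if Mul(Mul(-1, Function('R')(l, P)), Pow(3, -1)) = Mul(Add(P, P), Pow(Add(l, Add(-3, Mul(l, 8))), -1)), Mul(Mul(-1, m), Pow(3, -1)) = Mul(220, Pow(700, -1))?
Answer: Mul(Rational(1, 51065), Pow(942239939856985, Rational(1, 2))) ≈ 601.12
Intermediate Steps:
m = Rational(-33, 35) (m = Mul(-3, Mul(220, Pow(700, -1))) = Mul(-3, Mul(220, Rational(1, 700))) = Mul(-3, Rational(11, 35)) = Rational(-33, 35) ≈ -0.94286)
Function('R')(l, P) = Mul(-6, P, Pow(Add(-3, Mul(9, l)), -1)) (Function('R')(l, P) = Mul(-3, Mul(Add(P, P), Pow(Add(l, Add(-3, Mul(l, 8))), -1))) = Mul(-3, Mul(Mul(2, P), Pow(Add(l, Add(-3, Mul(8, l))), -1))) = Mul(-3, Mul(Mul(2, P), Pow(Add(-3, Mul(9, l)), -1))) = Mul(-3, Mul(2, P, Pow(Add(-3, Mul(9, l)), -1))) = Mul(-6, P, Pow(Add(-3, Mul(9, l)), -1)))
Pow(Add(361339, Function('R')(-486, m)), Rational(1, 2)) = Pow(Add(361339, Mul(-2, Rational(-33, 35), Pow(Add(-1, Mul(3, -486)), -1))), Rational(1, 2)) = Pow(Add(361339, Mul(-2, Rational(-33, 35), Pow(Add(-1, -1458), -1))), Rational(1, 2)) = Pow(Add(361339, Mul(-2, Rational(-33, 35), Pow(-1459, -1))), Rational(1, 2)) = Pow(Add(361339, Mul(-2, Rational(-33, 35), Rational(-1, 1459))), Rational(1, 2)) = Pow(Add(361339, Rational(-66, 51065)), Rational(1, 2)) = Pow(Rational(18451775969, 51065), Rational(1, 2)) = Mul(Rational(1, 51065), Pow(942239939856985, Rational(1, 2)))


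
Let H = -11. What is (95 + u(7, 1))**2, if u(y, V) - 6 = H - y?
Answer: 6889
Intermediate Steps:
u(y, V) = -5 - y (u(y, V) = 6 + (-11 - y) = -5 - y)
(95 + u(7, 1))**2 = (95 + (-5 - 1*7))**2 = (95 + (-5 - 7))**2 = (95 - 12)**2 = 83**2 = 6889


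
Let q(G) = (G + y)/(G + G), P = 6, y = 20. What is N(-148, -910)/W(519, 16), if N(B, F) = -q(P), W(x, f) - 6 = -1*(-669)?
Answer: -13/4050 ≈ -0.0032099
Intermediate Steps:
W(x, f) = 675 (W(x, f) = 6 - 1*(-669) = 6 + 669 = 675)
q(G) = (20 + G)/(2*G) (q(G) = (G + 20)/(G + G) = (20 + G)/((2*G)) = (20 + G)*(1/(2*G)) = (20 + G)/(2*G))
N(B, F) = -13/6 (N(B, F) = -(20 + 6)/(2*6) = -26/(2*6) = -1*13/6 = -13/6)
N(-148, -910)/W(519, 16) = -13/6/675 = -13/6*1/675 = -13/4050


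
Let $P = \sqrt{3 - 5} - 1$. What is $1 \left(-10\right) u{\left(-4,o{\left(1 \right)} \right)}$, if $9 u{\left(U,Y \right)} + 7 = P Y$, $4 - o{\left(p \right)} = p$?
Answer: $\frac{100}{9} - \frac{10 i \sqrt{2}}{3} \approx 11.111 - 4.714 i$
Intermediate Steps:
$o{\left(p \right)} = 4 - p$
$P = -1 + i \sqrt{2}$ ($P = \sqrt{-2} - 1 = i \sqrt{2} - 1 = -1 + i \sqrt{2} \approx -1.0 + 1.4142 i$)
$u{\left(U,Y \right)} = - \frac{7}{9} + \frac{Y \left(-1 + i \sqrt{2}\right)}{9}$ ($u{\left(U,Y \right)} = - \frac{7}{9} + \frac{\left(-1 + i \sqrt{2}\right) Y}{9} = - \frac{7}{9} + \frac{Y \left(-1 + i \sqrt{2}\right)}{9}$)
$1 \left(-10\right) u{\left(-4,o{\left(1 \right)} \right)} = 1 \left(-10\right) \left(- \frac{7}{9} - \frac{4 - 1}{9} + \frac{i \left(4 - 1\right) \sqrt{2}}{9}\right) = - 10 \left(- \frac{7}{9} - \frac{4 - 1}{9} + \frac{i \left(4 - 1\right) \sqrt{2}}{9}\right) = - 10 \left(- \frac{7}{9} - \frac{1}{3} + \frac{1}{9} i 3 \sqrt{2}\right) = - 10 \left(- \frac{7}{9} - \frac{1}{3} + \frac{i \sqrt{2}}{3}\right) = - 10 \left(- \frac{10}{9} + \frac{i \sqrt{2}}{3}\right) = \frac{100}{9} - \frac{10 i \sqrt{2}}{3}$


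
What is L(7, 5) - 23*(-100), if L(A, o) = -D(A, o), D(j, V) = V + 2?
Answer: 2293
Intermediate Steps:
D(j, V) = 2 + V
L(A, o) = -2 - o (L(A, o) = -(2 + o) = -2 - o)
L(7, 5) - 23*(-100) = (-2 - 1*5) - 23*(-100) = (-2 - 5) + 2300 = -7 + 2300 = 2293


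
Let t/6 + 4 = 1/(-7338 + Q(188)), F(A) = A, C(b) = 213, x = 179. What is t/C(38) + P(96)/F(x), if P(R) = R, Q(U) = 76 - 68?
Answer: 19732181/46578485 ≈ 0.42363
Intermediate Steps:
Q(U) = 8
t = -87963/3665 (t = -24 + 6/(-7338 + 8) = -24 + 6/(-7330) = -24 + 6*(-1/7330) = -24 - 3/3665 = -87963/3665 ≈ -24.001)
t/C(38) + P(96)/F(x) = -87963/3665/213 + 96/179 = -87963/3665*1/213 + 96*(1/179) = -29321/260215 + 96/179 = 19732181/46578485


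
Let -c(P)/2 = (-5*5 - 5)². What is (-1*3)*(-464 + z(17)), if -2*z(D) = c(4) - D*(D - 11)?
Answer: -1461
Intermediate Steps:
c(P) = -1800 (c(P) = -2*(-5*5 - 5)² = -2*(-25 - 5)² = -2*(-30)² = -2*900 = -1800)
z(D) = 900 + D*(-11 + D)/2 (z(D) = -(-1800 - D*(D - 11))/2 = -(-1800 - D*(-11 + D))/2 = 900 + D*(-11 + D)/2)
(-1*3)*(-464 + z(17)) = (-1*3)*(-464 + (900 + (½)*17² - 11/2*17)) = -3*(-464 + (900 + (½)*289 - 187/2)) = -3*(-464 + (900 + 289/2 - 187/2)) = -3*(-464 + 951) = -3*487 = -1461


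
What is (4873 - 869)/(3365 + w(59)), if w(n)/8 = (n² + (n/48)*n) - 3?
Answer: 24024/190615 ≈ 0.12603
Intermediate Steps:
w(n) = -24 + 49*n²/6 (w(n) = 8*((n² + (n/48)*n) - 3) = 8*((n² + n²/48) - 3) = 8*(49*n²/48 - 3) = 8*(-3 + 49*n²/48) = -24 + 49*n²/6)
(4873 - 869)/(3365 + w(59)) = (4873 - 869)/(3365 + (-24 + (49/6)*59²)) = 4004/(3365 + (-24 + (49/6)*3481)) = 4004/(3365 + (-24 + 170569/6)) = 4004/(3365 + 170425/6) = 4004/(190615/6) = 4004*(6/190615) = 24024/190615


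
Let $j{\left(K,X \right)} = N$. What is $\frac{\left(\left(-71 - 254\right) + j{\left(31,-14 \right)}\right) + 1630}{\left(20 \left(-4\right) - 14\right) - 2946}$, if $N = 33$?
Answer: $- \frac{669}{1520} \approx -0.44013$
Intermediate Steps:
$j{\left(K,X \right)} = 33$
$\frac{\left(\left(-71 - 254\right) + j{\left(31,-14 \right)}\right) + 1630}{\left(20 \left(-4\right) - 14\right) - 2946} = \frac{\left(\left(-71 - 254\right) + 33\right) + 1630}{\left(20 \left(-4\right) - 14\right) - 2946} = \frac{\left(-325 + 33\right) + 1630}{\left(-80 - 14\right) - 2946} = \frac{-292 + 1630}{-94 - 2946} = \frac{1338}{-3040} = 1338 \left(- \frac{1}{3040}\right) = - \frac{669}{1520}$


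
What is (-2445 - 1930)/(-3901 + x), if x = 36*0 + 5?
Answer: 4375/3896 ≈ 1.1229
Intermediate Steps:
x = 5 (x = 0 + 5 = 5)
(-2445 - 1930)/(-3901 + x) = (-2445 - 1930)/(-3901 + 5) = -4375/(-3896) = -4375*(-1/3896) = 4375/3896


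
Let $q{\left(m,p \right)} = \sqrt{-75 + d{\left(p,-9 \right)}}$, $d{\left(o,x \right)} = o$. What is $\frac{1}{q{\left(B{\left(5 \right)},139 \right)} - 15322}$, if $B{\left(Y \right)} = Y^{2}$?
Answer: $- \frac{1}{15314} \approx -6.53 \cdot 10^{-5}$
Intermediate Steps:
$q{\left(m,p \right)} = \sqrt{-75 + p}$
$\frac{1}{q{\left(B{\left(5 \right)},139 \right)} - 15322} = \frac{1}{\sqrt{-75 + 139} - 15322} = \frac{1}{\sqrt{64} - 15322} = \frac{1}{8 - 15322} = \frac{1}{-15314} = - \frac{1}{15314}$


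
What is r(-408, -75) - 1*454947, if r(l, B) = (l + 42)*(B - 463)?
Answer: -258039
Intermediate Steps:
r(l, B) = (-463 + B)*(42 + l) (r(l, B) = (42 + l)*(-463 + B) = (-463 + B)*(42 + l))
r(-408, -75) - 1*454947 = (-19446 - 463*(-408) + 42*(-75) - 75*(-408)) - 1*454947 = (-19446 + 188904 - 3150 + 30600) - 454947 = 196908 - 454947 = -258039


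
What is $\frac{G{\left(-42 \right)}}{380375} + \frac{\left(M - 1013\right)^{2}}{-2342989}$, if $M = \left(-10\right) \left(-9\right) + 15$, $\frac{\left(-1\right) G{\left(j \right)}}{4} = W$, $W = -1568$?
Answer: $- \frac{298910266992}{891214440875} \approx -0.3354$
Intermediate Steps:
$G{\left(j \right)} = 6272$ ($G{\left(j \right)} = \left(-4\right) \left(-1568\right) = 6272$)
$M = 105$ ($M = 90 + 15 = 105$)
$\frac{G{\left(-42 \right)}}{380375} + \frac{\left(M - 1013\right)^{2}}{-2342989} = \frac{6272}{380375} + \frac{\left(105 - 1013\right)^{2}}{-2342989} = 6272 \cdot \frac{1}{380375} + \left(-908\right)^{2} \left(- \frac{1}{2342989}\right) = \frac{6272}{380375} + 824464 \left(- \frac{1}{2342989}\right) = \frac{6272}{380375} - \frac{824464}{2342989} = - \frac{298910266992}{891214440875}$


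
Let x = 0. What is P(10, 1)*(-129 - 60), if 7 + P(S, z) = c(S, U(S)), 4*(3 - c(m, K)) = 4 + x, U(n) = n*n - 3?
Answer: 945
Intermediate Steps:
U(n) = -3 + n**2 (U(n) = n**2 - 3 = -3 + n**2)
c(m, K) = 2 (c(m, K) = 3 - (4 + 0)/4 = 3 - 1/4*4 = 3 - 1 = 2)
P(S, z) = -5 (P(S, z) = -7 + 2 = -5)
P(10, 1)*(-129 - 60) = -5*(-129 - 60) = -5*(-189) = 945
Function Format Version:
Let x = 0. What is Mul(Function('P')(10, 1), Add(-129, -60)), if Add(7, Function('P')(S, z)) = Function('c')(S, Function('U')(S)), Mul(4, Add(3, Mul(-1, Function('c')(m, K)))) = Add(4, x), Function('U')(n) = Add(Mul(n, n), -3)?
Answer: 945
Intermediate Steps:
Function('U')(n) = Add(-3, Pow(n, 2)) (Function('U')(n) = Add(Pow(n, 2), -3) = Add(-3, Pow(n, 2)))
Function('c')(m, K) = 2 (Function('c')(m, K) = Add(3, Mul(Rational(-1, 4), Add(4, 0))) = Add(3, Mul(Rational(-1, 4), 4)) = Add(3, -1) = 2)
Function('P')(S, z) = -5 (Function('P')(S, z) = Add(-7, 2) = -5)
Mul(Function('P')(10, 1), Add(-129, -60)) = Mul(-5, Add(-129, -60)) = Mul(-5, -189) = 945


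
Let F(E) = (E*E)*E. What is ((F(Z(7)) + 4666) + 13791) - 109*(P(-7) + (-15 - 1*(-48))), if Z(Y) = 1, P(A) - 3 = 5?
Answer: 13989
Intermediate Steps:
P(A) = 8 (P(A) = 3 + 5 = 8)
F(E) = E**3 (F(E) = E**2*E = E**3)
((F(Z(7)) + 4666) + 13791) - 109*(P(-7) + (-15 - 1*(-48))) = ((1**3 + 4666) + 13791) - 109*(8 + (-15 - 1*(-48))) = ((1 + 4666) + 13791) - 109*(8 + (-15 + 48)) = (4667 + 13791) - 109*(8 + 33) = 18458 - 109*41 = 18458 - 4469 = 13989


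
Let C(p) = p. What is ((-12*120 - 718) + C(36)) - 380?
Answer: -2502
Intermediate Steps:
((-12*120 - 718) + C(36)) - 380 = ((-12*120 - 718) + 36) - 380 = ((-1440 - 718) + 36) - 380 = (-2158 + 36) - 380 = -2122 - 380 = -2502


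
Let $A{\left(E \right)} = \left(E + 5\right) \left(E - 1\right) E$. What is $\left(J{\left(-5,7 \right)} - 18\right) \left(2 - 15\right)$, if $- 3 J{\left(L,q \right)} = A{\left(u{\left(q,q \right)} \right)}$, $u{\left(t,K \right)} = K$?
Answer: $2418$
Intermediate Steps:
$A{\left(E \right)} = E \left(-1 + E\right) \left(5 + E\right)$ ($A{\left(E \right)} = \left(5 + E\right) \left(-1 + E\right) E = \left(-1 + E\right) \left(5 + E\right) E = E \left(-1 + E\right) \left(5 + E\right)$)
$J{\left(L,q \right)} = - \frac{q \left(-5 + q^{2} + 4 q\right)}{3}$
$\left(J{\left(-5,7 \right)} - 18\right) \left(2 - 15\right) = \left(\frac{1}{3} \cdot 7 \left(5 - 7^{2} - 28\right) - 18\right) \left(2 - 15\right) = \left(\frac{1}{3} \cdot 7 \left(5 - 49 - 28\right) - 18\right) \left(-13\right) = \left(\frac{1}{3} \cdot 7 \left(-72\right) - 18\right) \left(-13\right) = \left(-168 - 18\right) \left(-13\right) = \left(-186\right) \left(-13\right) = 2418$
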